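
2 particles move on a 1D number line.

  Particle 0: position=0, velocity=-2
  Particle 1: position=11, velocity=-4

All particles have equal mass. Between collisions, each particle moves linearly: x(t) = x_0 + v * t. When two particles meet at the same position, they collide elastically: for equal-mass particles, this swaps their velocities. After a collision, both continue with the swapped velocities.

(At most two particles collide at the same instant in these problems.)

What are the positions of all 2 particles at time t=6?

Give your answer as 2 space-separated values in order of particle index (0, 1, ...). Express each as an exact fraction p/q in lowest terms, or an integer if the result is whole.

Answer: -13 -12

Derivation:
Collision at t=11/2: particles 0 and 1 swap velocities; positions: p0=-11 p1=-11; velocities now: v0=-4 v1=-2
Advance to t=6 (no further collisions before then); velocities: v0=-4 v1=-2; positions = -13 -12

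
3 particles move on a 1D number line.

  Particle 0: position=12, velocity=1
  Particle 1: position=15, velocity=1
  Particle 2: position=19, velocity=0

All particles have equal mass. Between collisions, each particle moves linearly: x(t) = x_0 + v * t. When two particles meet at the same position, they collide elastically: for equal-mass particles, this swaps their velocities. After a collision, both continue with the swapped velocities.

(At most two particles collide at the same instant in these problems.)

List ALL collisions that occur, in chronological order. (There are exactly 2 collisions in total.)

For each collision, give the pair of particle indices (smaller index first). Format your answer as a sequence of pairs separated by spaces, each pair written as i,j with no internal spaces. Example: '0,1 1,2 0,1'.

Answer: 1,2 0,1

Derivation:
Collision at t=4: particles 1 and 2 swap velocities; positions: p0=16 p1=19 p2=19; velocities now: v0=1 v1=0 v2=1
Collision at t=7: particles 0 and 1 swap velocities; positions: p0=19 p1=19 p2=22; velocities now: v0=0 v1=1 v2=1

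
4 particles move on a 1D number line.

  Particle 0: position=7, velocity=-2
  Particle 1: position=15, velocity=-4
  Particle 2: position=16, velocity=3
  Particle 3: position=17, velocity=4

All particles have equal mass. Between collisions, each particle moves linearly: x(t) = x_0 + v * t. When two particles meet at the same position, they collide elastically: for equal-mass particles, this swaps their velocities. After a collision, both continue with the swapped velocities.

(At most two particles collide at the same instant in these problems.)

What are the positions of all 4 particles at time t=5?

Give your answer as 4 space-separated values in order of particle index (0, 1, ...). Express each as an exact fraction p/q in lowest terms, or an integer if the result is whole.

Collision at t=4: particles 0 and 1 swap velocities; positions: p0=-1 p1=-1 p2=28 p3=33; velocities now: v0=-4 v1=-2 v2=3 v3=4
Advance to t=5 (no further collisions before then); velocities: v0=-4 v1=-2 v2=3 v3=4; positions = -5 -3 31 37

Answer: -5 -3 31 37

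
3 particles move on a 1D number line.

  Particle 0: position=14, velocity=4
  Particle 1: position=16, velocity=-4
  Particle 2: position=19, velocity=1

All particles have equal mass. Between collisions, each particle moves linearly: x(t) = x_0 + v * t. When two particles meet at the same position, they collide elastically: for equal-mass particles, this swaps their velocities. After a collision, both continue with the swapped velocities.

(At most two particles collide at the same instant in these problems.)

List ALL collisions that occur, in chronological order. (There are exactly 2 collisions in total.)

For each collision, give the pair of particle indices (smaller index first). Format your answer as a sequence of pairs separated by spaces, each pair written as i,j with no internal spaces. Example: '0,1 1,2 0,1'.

Answer: 0,1 1,2

Derivation:
Collision at t=1/4: particles 0 and 1 swap velocities; positions: p0=15 p1=15 p2=77/4; velocities now: v0=-4 v1=4 v2=1
Collision at t=5/3: particles 1 and 2 swap velocities; positions: p0=28/3 p1=62/3 p2=62/3; velocities now: v0=-4 v1=1 v2=4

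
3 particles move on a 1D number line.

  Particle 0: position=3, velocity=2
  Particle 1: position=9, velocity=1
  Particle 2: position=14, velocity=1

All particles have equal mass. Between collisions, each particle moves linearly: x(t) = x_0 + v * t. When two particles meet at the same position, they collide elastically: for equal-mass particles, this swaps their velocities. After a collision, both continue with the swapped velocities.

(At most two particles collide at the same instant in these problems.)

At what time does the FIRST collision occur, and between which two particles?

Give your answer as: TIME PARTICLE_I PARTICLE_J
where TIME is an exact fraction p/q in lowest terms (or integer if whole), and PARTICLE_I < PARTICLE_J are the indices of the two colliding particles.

Pair (0,1): pos 3,9 vel 2,1 -> gap=6, closing at 1/unit, collide at t=6
Pair (1,2): pos 9,14 vel 1,1 -> not approaching (rel speed 0 <= 0)
Earliest collision: t=6 between 0 and 1

Answer: 6 0 1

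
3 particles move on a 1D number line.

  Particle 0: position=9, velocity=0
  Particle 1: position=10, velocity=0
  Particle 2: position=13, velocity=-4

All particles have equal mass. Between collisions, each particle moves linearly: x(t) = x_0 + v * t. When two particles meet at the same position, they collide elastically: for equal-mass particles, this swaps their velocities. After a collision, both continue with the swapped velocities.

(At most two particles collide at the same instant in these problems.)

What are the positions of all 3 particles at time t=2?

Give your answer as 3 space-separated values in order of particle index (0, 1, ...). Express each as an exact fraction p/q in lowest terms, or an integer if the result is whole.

Answer: 5 9 10

Derivation:
Collision at t=3/4: particles 1 and 2 swap velocities; positions: p0=9 p1=10 p2=10; velocities now: v0=0 v1=-4 v2=0
Collision at t=1: particles 0 and 1 swap velocities; positions: p0=9 p1=9 p2=10; velocities now: v0=-4 v1=0 v2=0
Advance to t=2 (no further collisions before then); velocities: v0=-4 v1=0 v2=0; positions = 5 9 10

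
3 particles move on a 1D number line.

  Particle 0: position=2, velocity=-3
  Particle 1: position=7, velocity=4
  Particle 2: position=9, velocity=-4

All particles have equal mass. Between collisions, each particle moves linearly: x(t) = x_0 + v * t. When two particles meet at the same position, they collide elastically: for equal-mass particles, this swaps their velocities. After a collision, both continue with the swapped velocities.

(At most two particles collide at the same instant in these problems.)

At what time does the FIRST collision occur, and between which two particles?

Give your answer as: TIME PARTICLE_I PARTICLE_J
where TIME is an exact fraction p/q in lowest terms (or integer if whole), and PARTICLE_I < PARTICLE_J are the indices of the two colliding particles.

Pair (0,1): pos 2,7 vel -3,4 -> not approaching (rel speed -7 <= 0)
Pair (1,2): pos 7,9 vel 4,-4 -> gap=2, closing at 8/unit, collide at t=1/4
Earliest collision: t=1/4 between 1 and 2

Answer: 1/4 1 2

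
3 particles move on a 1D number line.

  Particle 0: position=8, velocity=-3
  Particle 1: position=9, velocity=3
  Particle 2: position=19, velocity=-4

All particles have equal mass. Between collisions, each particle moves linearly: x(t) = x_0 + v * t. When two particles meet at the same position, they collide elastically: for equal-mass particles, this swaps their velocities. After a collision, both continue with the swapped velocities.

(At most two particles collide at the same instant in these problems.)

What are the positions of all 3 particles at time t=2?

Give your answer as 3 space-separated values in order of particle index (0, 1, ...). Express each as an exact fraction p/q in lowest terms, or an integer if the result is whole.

Answer: 2 11 15

Derivation:
Collision at t=10/7: particles 1 and 2 swap velocities; positions: p0=26/7 p1=93/7 p2=93/7; velocities now: v0=-3 v1=-4 v2=3
Advance to t=2 (no further collisions before then); velocities: v0=-3 v1=-4 v2=3; positions = 2 11 15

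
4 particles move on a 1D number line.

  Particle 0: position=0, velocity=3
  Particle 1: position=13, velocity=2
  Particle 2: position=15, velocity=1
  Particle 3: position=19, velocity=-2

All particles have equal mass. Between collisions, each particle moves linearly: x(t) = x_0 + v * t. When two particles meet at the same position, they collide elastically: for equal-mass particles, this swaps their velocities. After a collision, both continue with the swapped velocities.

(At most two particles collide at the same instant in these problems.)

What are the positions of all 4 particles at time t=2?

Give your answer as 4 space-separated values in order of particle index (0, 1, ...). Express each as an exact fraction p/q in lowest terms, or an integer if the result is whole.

Collision at t=4/3: particles 2 and 3 swap velocities; positions: p0=4 p1=47/3 p2=49/3 p3=49/3; velocities now: v0=3 v1=2 v2=-2 v3=1
Collision at t=3/2: particles 1 and 2 swap velocities; positions: p0=9/2 p1=16 p2=16 p3=33/2; velocities now: v0=3 v1=-2 v2=2 v3=1
Collision at t=2: particles 2 and 3 swap velocities; positions: p0=6 p1=15 p2=17 p3=17; velocities now: v0=3 v1=-2 v2=1 v3=2
Advance to t=2 (no further collisions before then); velocities: v0=3 v1=-2 v2=1 v3=2; positions = 6 15 17 17

Answer: 6 15 17 17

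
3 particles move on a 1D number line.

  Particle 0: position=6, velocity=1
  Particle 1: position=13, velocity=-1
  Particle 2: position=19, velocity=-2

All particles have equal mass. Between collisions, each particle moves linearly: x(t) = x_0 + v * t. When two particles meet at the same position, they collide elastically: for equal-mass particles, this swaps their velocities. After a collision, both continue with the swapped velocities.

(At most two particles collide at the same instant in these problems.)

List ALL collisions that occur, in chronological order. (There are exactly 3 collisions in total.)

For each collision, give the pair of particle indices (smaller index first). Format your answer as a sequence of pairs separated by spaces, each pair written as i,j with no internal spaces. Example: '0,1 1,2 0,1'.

Collision at t=7/2: particles 0 and 1 swap velocities; positions: p0=19/2 p1=19/2 p2=12; velocities now: v0=-1 v1=1 v2=-2
Collision at t=13/3: particles 1 and 2 swap velocities; positions: p0=26/3 p1=31/3 p2=31/3; velocities now: v0=-1 v1=-2 v2=1
Collision at t=6: particles 0 and 1 swap velocities; positions: p0=7 p1=7 p2=12; velocities now: v0=-2 v1=-1 v2=1

Answer: 0,1 1,2 0,1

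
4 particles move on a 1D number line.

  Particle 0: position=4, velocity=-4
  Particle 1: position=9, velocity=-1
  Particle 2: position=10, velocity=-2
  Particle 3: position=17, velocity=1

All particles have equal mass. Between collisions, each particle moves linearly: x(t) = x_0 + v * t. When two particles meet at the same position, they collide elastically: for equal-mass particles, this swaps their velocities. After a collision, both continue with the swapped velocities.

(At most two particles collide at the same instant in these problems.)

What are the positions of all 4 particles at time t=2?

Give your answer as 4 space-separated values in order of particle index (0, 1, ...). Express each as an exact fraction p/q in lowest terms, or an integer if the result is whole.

Collision at t=1: particles 1 and 2 swap velocities; positions: p0=0 p1=8 p2=8 p3=18; velocities now: v0=-4 v1=-2 v2=-1 v3=1
Advance to t=2 (no further collisions before then); velocities: v0=-4 v1=-2 v2=-1 v3=1; positions = -4 6 7 19

Answer: -4 6 7 19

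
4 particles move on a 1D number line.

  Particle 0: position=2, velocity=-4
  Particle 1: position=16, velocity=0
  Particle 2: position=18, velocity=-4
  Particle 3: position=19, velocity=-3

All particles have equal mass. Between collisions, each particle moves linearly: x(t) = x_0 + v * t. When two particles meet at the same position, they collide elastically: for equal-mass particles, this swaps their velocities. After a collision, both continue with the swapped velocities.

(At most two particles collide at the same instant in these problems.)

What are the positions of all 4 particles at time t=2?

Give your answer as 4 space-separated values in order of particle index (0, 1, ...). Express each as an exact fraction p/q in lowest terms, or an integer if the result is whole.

Collision at t=1/2: particles 1 and 2 swap velocities; positions: p0=0 p1=16 p2=16 p3=35/2; velocities now: v0=-4 v1=-4 v2=0 v3=-3
Collision at t=1: particles 2 and 3 swap velocities; positions: p0=-2 p1=14 p2=16 p3=16; velocities now: v0=-4 v1=-4 v2=-3 v3=0
Advance to t=2 (no further collisions before then); velocities: v0=-4 v1=-4 v2=-3 v3=0; positions = -6 10 13 16

Answer: -6 10 13 16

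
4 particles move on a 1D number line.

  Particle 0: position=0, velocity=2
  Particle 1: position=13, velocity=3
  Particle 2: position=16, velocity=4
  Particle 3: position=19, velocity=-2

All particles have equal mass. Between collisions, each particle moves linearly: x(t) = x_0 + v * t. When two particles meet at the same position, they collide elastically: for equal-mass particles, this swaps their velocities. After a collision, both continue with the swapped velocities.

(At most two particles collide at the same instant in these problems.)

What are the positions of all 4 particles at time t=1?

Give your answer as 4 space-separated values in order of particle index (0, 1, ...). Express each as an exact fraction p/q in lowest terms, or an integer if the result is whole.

Collision at t=1/2: particles 2 and 3 swap velocities; positions: p0=1 p1=29/2 p2=18 p3=18; velocities now: v0=2 v1=3 v2=-2 v3=4
Advance to t=1 (no further collisions before then); velocities: v0=2 v1=3 v2=-2 v3=4; positions = 2 16 17 20

Answer: 2 16 17 20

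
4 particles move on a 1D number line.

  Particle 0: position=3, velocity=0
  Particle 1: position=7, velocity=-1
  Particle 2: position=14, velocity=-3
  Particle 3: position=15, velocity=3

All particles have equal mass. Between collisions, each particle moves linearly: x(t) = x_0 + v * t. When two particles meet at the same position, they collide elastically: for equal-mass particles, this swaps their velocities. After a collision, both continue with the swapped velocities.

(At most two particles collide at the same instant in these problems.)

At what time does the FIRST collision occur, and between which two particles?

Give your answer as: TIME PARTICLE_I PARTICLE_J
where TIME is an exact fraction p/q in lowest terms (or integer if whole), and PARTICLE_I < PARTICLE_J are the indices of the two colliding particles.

Answer: 7/2 1 2

Derivation:
Pair (0,1): pos 3,7 vel 0,-1 -> gap=4, closing at 1/unit, collide at t=4
Pair (1,2): pos 7,14 vel -1,-3 -> gap=7, closing at 2/unit, collide at t=7/2
Pair (2,3): pos 14,15 vel -3,3 -> not approaching (rel speed -6 <= 0)
Earliest collision: t=7/2 between 1 and 2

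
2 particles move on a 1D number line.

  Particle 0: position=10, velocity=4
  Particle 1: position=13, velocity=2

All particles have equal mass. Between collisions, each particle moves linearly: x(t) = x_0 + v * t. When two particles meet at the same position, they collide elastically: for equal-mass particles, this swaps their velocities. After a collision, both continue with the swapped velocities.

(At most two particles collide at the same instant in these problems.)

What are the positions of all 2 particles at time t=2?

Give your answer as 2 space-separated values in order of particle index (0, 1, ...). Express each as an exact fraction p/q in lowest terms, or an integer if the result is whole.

Answer: 17 18

Derivation:
Collision at t=3/2: particles 0 and 1 swap velocities; positions: p0=16 p1=16; velocities now: v0=2 v1=4
Advance to t=2 (no further collisions before then); velocities: v0=2 v1=4; positions = 17 18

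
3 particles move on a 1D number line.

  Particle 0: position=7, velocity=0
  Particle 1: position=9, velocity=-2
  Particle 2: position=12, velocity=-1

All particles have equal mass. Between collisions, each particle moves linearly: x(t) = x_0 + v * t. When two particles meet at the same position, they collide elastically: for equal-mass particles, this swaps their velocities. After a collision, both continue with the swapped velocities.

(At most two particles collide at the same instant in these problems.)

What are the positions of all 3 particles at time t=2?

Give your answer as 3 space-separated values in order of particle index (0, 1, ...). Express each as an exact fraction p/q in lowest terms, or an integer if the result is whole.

Answer: 5 7 10

Derivation:
Collision at t=1: particles 0 and 1 swap velocities; positions: p0=7 p1=7 p2=11; velocities now: v0=-2 v1=0 v2=-1
Advance to t=2 (no further collisions before then); velocities: v0=-2 v1=0 v2=-1; positions = 5 7 10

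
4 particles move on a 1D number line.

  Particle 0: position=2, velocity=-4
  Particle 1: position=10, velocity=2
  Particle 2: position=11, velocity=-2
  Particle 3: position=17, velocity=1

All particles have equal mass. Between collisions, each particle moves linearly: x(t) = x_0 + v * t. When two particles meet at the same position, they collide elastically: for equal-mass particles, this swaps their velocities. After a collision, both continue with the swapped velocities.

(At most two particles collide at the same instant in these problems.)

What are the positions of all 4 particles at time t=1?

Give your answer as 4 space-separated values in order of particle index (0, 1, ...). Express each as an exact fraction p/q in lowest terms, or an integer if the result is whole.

Collision at t=1/4: particles 1 and 2 swap velocities; positions: p0=1 p1=21/2 p2=21/2 p3=69/4; velocities now: v0=-4 v1=-2 v2=2 v3=1
Advance to t=1 (no further collisions before then); velocities: v0=-4 v1=-2 v2=2 v3=1; positions = -2 9 12 18

Answer: -2 9 12 18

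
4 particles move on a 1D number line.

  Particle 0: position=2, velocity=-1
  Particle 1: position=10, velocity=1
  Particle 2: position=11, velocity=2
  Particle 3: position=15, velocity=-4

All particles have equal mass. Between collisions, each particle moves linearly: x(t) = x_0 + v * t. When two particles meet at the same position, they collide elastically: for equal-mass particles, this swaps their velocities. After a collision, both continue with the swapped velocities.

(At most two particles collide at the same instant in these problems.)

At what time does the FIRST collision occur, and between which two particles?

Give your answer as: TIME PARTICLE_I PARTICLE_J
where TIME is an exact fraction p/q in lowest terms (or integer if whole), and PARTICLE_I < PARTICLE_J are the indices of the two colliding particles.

Pair (0,1): pos 2,10 vel -1,1 -> not approaching (rel speed -2 <= 0)
Pair (1,2): pos 10,11 vel 1,2 -> not approaching (rel speed -1 <= 0)
Pair (2,3): pos 11,15 vel 2,-4 -> gap=4, closing at 6/unit, collide at t=2/3
Earliest collision: t=2/3 between 2 and 3

Answer: 2/3 2 3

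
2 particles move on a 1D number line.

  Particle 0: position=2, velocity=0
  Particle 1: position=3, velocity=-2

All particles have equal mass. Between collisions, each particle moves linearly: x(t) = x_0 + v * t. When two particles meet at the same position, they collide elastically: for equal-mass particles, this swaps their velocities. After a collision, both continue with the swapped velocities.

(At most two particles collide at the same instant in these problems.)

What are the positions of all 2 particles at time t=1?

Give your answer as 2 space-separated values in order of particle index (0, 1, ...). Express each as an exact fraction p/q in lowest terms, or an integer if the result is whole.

Collision at t=1/2: particles 0 and 1 swap velocities; positions: p0=2 p1=2; velocities now: v0=-2 v1=0
Advance to t=1 (no further collisions before then); velocities: v0=-2 v1=0; positions = 1 2

Answer: 1 2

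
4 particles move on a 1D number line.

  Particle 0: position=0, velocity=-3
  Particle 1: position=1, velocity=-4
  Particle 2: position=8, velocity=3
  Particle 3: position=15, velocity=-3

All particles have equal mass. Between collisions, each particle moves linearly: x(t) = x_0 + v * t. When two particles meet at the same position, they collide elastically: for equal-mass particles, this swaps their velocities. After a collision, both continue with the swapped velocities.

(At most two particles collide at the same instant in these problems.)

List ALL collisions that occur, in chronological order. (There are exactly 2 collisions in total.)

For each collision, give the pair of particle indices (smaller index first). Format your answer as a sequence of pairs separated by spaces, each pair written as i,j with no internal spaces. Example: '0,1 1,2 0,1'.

Collision at t=1: particles 0 and 1 swap velocities; positions: p0=-3 p1=-3 p2=11 p3=12; velocities now: v0=-4 v1=-3 v2=3 v3=-3
Collision at t=7/6: particles 2 and 3 swap velocities; positions: p0=-11/3 p1=-7/2 p2=23/2 p3=23/2; velocities now: v0=-4 v1=-3 v2=-3 v3=3

Answer: 0,1 2,3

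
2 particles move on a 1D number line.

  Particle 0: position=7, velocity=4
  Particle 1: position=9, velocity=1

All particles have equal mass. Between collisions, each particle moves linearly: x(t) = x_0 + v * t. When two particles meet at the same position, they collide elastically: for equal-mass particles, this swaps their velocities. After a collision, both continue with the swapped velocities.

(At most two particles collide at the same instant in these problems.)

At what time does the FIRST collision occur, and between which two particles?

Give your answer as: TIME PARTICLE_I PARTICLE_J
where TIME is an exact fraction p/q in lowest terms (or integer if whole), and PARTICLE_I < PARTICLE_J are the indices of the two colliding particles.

Answer: 2/3 0 1

Derivation:
Pair (0,1): pos 7,9 vel 4,1 -> gap=2, closing at 3/unit, collide at t=2/3
Earliest collision: t=2/3 between 0 and 1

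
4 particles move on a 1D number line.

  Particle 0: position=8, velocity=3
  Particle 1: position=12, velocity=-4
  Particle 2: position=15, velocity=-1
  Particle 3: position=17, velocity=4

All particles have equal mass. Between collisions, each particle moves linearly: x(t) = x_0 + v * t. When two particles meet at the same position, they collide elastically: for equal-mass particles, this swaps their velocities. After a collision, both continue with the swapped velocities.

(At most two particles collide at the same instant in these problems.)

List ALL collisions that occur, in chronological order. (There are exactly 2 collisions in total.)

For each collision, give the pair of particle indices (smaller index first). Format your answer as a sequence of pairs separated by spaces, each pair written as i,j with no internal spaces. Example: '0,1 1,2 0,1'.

Collision at t=4/7: particles 0 and 1 swap velocities; positions: p0=68/7 p1=68/7 p2=101/7 p3=135/7; velocities now: v0=-4 v1=3 v2=-1 v3=4
Collision at t=7/4: particles 1 and 2 swap velocities; positions: p0=5 p1=53/4 p2=53/4 p3=24; velocities now: v0=-4 v1=-1 v2=3 v3=4

Answer: 0,1 1,2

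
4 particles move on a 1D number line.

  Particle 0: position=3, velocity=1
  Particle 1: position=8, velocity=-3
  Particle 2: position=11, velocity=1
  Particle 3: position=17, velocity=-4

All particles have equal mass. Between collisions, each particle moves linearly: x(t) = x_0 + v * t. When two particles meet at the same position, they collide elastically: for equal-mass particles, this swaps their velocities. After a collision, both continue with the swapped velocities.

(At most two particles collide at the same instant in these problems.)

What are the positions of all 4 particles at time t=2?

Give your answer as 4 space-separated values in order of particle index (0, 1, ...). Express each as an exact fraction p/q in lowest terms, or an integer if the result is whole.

Answer: 2 5 9 13

Derivation:
Collision at t=6/5: particles 2 and 3 swap velocities; positions: p0=21/5 p1=22/5 p2=61/5 p3=61/5; velocities now: v0=1 v1=-3 v2=-4 v3=1
Collision at t=5/4: particles 0 and 1 swap velocities; positions: p0=17/4 p1=17/4 p2=12 p3=49/4; velocities now: v0=-3 v1=1 v2=-4 v3=1
Advance to t=2 (no further collisions before then); velocities: v0=-3 v1=1 v2=-4 v3=1; positions = 2 5 9 13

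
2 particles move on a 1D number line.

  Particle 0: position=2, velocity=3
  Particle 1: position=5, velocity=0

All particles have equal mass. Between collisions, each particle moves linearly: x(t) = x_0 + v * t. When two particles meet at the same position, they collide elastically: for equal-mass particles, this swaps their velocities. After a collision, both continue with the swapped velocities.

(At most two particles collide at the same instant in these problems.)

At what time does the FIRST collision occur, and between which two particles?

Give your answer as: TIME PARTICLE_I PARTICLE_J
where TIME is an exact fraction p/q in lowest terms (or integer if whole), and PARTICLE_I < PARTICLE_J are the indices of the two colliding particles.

Answer: 1 0 1

Derivation:
Pair (0,1): pos 2,5 vel 3,0 -> gap=3, closing at 3/unit, collide at t=1
Earliest collision: t=1 between 0 and 1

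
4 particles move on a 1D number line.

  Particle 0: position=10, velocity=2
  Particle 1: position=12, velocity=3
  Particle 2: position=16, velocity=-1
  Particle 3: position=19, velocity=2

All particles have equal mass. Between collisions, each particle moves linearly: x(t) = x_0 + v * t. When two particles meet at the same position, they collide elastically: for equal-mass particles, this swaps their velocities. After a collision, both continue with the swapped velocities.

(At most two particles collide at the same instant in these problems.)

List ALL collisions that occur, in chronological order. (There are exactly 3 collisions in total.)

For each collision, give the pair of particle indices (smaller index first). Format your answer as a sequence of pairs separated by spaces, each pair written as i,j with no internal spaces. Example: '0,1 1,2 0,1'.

Collision at t=1: particles 1 and 2 swap velocities; positions: p0=12 p1=15 p2=15 p3=21; velocities now: v0=2 v1=-1 v2=3 v3=2
Collision at t=2: particles 0 and 1 swap velocities; positions: p0=14 p1=14 p2=18 p3=23; velocities now: v0=-1 v1=2 v2=3 v3=2
Collision at t=7: particles 2 and 3 swap velocities; positions: p0=9 p1=24 p2=33 p3=33; velocities now: v0=-1 v1=2 v2=2 v3=3

Answer: 1,2 0,1 2,3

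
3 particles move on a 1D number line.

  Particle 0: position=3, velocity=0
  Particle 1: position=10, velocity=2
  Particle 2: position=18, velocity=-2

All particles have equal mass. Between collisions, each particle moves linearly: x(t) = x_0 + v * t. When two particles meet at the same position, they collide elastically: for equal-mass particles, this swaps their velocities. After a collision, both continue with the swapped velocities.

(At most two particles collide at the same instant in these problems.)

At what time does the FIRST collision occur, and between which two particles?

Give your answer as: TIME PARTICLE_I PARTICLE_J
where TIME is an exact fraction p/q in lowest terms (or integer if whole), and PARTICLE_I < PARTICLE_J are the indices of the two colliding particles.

Answer: 2 1 2

Derivation:
Pair (0,1): pos 3,10 vel 0,2 -> not approaching (rel speed -2 <= 0)
Pair (1,2): pos 10,18 vel 2,-2 -> gap=8, closing at 4/unit, collide at t=2
Earliest collision: t=2 between 1 and 2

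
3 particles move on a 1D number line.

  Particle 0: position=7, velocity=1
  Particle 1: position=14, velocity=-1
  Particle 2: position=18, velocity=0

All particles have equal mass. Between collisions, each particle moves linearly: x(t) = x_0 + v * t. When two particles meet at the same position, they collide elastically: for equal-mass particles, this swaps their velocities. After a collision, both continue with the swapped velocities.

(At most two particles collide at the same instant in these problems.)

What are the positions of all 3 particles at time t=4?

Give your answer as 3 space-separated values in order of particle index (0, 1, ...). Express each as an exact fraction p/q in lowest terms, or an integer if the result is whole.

Collision at t=7/2: particles 0 and 1 swap velocities; positions: p0=21/2 p1=21/2 p2=18; velocities now: v0=-1 v1=1 v2=0
Advance to t=4 (no further collisions before then); velocities: v0=-1 v1=1 v2=0; positions = 10 11 18

Answer: 10 11 18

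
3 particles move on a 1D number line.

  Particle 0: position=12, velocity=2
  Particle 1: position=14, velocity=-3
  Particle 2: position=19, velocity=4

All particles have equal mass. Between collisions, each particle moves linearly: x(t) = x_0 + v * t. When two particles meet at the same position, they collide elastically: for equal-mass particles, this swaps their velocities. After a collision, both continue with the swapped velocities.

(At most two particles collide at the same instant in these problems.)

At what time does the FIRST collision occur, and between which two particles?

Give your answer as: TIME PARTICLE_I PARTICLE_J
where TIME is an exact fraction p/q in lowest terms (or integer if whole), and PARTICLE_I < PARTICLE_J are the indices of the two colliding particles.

Pair (0,1): pos 12,14 vel 2,-3 -> gap=2, closing at 5/unit, collide at t=2/5
Pair (1,2): pos 14,19 vel -3,4 -> not approaching (rel speed -7 <= 0)
Earliest collision: t=2/5 between 0 and 1

Answer: 2/5 0 1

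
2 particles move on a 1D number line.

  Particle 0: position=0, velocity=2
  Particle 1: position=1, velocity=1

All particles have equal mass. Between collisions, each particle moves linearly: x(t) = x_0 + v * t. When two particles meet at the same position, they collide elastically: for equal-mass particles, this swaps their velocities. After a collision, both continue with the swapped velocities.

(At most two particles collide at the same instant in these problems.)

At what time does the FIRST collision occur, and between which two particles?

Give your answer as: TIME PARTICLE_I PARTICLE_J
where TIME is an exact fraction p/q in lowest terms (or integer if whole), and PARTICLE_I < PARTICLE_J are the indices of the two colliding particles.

Pair (0,1): pos 0,1 vel 2,1 -> gap=1, closing at 1/unit, collide at t=1
Earliest collision: t=1 between 0 and 1

Answer: 1 0 1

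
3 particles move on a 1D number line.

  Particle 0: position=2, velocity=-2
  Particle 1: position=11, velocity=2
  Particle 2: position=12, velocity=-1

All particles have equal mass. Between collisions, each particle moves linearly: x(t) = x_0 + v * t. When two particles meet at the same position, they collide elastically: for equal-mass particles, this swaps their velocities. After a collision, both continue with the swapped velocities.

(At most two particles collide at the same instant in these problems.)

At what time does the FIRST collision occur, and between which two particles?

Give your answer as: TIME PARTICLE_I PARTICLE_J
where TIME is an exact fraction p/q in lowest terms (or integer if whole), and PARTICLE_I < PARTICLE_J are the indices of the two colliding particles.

Answer: 1/3 1 2

Derivation:
Pair (0,1): pos 2,11 vel -2,2 -> not approaching (rel speed -4 <= 0)
Pair (1,2): pos 11,12 vel 2,-1 -> gap=1, closing at 3/unit, collide at t=1/3
Earliest collision: t=1/3 between 1 and 2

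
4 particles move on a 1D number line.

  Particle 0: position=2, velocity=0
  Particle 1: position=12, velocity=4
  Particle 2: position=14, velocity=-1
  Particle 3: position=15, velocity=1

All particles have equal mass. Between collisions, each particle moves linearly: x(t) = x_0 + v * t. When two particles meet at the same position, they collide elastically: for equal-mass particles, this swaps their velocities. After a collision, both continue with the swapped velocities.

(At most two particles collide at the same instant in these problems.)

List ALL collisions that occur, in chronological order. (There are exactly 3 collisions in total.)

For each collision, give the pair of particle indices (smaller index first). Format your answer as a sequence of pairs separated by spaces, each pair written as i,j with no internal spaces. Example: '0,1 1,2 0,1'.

Collision at t=2/5: particles 1 and 2 swap velocities; positions: p0=2 p1=68/5 p2=68/5 p3=77/5; velocities now: v0=0 v1=-1 v2=4 v3=1
Collision at t=1: particles 2 and 3 swap velocities; positions: p0=2 p1=13 p2=16 p3=16; velocities now: v0=0 v1=-1 v2=1 v3=4
Collision at t=12: particles 0 and 1 swap velocities; positions: p0=2 p1=2 p2=27 p3=60; velocities now: v0=-1 v1=0 v2=1 v3=4

Answer: 1,2 2,3 0,1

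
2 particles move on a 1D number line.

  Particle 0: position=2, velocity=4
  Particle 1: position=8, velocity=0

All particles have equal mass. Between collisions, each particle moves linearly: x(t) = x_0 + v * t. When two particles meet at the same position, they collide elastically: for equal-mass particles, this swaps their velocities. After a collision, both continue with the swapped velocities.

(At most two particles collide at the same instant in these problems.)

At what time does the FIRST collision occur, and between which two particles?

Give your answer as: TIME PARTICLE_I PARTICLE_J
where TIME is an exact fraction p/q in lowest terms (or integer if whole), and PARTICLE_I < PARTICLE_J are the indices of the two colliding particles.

Answer: 3/2 0 1

Derivation:
Pair (0,1): pos 2,8 vel 4,0 -> gap=6, closing at 4/unit, collide at t=3/2
Earliest collision: t=3/2 between 0 and 1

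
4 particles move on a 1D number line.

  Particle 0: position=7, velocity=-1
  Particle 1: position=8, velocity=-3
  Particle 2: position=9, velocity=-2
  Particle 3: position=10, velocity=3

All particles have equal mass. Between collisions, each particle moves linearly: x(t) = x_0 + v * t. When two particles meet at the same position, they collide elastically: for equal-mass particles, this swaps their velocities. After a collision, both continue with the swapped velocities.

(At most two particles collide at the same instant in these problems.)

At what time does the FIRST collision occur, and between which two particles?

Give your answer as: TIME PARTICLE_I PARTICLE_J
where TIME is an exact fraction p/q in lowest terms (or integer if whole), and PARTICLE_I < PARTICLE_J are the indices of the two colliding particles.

Answer: 1/2 0 1

Derivation:
Pair (0,1): pos 7,8 vel -1,-3 -> gap=1, closing at 2/unit, collide at t=1/2
Pair (1,2): pos 8,9 vel -3,-2 -> not approaching (rel speed -1 <= 0)
Pair (2,3): pos 9,10 vel -2,3 -> not approaching (rel speed -5 <= 0)
Earliest collision: t=1/2 between 0 and 1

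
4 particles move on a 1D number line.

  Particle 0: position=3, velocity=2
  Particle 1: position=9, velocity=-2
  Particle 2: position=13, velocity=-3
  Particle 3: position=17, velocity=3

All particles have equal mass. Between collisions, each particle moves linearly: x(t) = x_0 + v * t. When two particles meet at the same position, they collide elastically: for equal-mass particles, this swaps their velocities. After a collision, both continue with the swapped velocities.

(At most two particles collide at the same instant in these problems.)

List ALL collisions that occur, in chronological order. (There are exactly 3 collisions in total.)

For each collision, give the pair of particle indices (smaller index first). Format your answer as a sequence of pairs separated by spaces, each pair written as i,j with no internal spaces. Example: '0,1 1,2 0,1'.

Answer: 0,1 1,2 0,1

Derivation:
Collision at t=3/2: particles 0 and 1 swap velocities; positions: p0=6 p1=6 p2=17/2 p3=43/2; velocities now: v0=-2 v1=2 v2=-3 v3=3
Collision at t=2: particles 1 and 2 swap velocities; positions: p0=5 p1=7 p2=7 p3=23; velocities now: v0=-2 v1=-3 v2=2 v3=3
Collision at t=4: particles 0 and 1 swap velocities; positions: p0=1 p1=1 p2=11 p3=29; velocities now: v0=-3 v1=-2 v2=2 v3=3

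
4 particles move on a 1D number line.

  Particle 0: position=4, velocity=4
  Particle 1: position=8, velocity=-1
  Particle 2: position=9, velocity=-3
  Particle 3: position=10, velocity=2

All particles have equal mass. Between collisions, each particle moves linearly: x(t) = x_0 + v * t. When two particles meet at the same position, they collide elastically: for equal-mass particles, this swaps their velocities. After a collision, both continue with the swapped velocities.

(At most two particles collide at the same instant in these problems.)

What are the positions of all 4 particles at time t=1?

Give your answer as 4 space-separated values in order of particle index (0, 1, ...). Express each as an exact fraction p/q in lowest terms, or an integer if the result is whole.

Answer: 6 7 8 12

Derivation:
Collision at t=1/2: particles 1 and 2 swap velocities; positions: p0=6 p1=15/2 p2=15/2 p3=11; velocities now: v0=4 v1=-3 v2=-1 v3=2
Collision at t=5/7: particles 0 and 1 swap velocities; positions: p0=48/7 p1=48/7 p2=51/7 p3=80/7; velocities now: v0=-3 v1=4 v2=-1 v3=2
Collision at t=4/5: particles 1 and 2 swap velocities; positions: p0=33/5 p1=36/5 p2=36/5 p3=58/5; velocities now: v0=-3 v1=-1 v2=4 v3=2
Advance to t=1 (no further collisions before then); velocities: v0=-3 v1=-1 v2=4 v3=2; positions = 6 7 8 12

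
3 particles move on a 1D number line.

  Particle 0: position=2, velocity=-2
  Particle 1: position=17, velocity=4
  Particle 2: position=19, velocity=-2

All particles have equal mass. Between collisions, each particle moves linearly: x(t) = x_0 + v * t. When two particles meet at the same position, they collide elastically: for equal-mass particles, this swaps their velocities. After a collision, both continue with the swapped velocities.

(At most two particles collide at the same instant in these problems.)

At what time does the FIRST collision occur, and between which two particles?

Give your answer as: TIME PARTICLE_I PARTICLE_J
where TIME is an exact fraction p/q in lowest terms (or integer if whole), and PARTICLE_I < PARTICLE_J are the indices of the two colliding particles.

Pair (0,1): pos 2,17 vel -2,4 -> not approaching (rel speed -6 <= 0)
Pair (1,2): pos 17,19 vel 4,-2 -> gap=2, closing at 6/unit, collide at t=1/3
Earliest collision: t=1/3 between 1 and 2

Answer: 1/3 1 2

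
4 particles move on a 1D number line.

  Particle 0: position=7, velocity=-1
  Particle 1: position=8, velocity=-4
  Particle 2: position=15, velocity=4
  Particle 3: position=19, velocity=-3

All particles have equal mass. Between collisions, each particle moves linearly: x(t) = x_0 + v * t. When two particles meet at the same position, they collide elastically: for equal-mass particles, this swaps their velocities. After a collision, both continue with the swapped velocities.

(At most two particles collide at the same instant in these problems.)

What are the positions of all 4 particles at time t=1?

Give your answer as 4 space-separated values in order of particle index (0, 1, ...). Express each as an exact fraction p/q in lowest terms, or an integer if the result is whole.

Collision at t=1/3: particles 0 and 1 swap velocities; positions: p0=20/3 p1=20/3 p2=49/3 p3=18; velocities now: v0=-4 v1=-1 v2=4 v3=-3
Collision at t=4/7: particles 2 and 3 swap velocities; positions: p0=40/7 p1=45/7 p2=121/7 p3=121/7; velocities now: v0=-4 v1=-1 v2=-3 v3=4
Advance to t=1 (no further collisions before then); velocities: v0=-4 v1=-1 v2=-3 v3=4; positions = 4 6 16 19

Answer: 4 6 16 19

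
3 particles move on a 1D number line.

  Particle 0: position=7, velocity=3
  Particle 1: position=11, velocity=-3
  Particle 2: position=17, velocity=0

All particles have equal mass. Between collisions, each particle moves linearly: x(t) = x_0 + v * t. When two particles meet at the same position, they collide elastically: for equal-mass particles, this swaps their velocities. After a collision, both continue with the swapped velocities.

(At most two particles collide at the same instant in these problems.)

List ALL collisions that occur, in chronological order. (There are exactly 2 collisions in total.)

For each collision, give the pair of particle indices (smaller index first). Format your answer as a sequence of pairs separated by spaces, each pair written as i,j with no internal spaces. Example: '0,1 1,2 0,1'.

Collision at t=2/3: particles 0 and 1 swap velocities; positions: p0=9 p1=9 p2=17; velocities now: v0=-3 v1=3 v2=0
Collision at t=10/3: particles 1 and 2 swap velocities; positions: p0=1 p1=17 p2=17; velocities now: v0=-3 v1=0 v2=3

Answer: 0,1 1,2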